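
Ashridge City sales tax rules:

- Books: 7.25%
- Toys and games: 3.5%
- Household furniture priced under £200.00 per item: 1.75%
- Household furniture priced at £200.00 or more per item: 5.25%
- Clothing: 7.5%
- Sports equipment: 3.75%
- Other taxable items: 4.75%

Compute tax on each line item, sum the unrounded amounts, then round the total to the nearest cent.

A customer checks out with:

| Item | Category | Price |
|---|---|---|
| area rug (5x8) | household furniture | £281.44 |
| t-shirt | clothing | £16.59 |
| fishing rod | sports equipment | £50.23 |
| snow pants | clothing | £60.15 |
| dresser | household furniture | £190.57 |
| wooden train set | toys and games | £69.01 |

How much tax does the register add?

Area rug (5x8) £281.44: household furniture, £200.00 or more → 5.25% → £14.7756
T-shirt £16.59: clothing → 7.5% → £1.24425
Fishing rod £50.23: sports equipment → 3.75% → £1.883625
Snow pants £60.15: clothing → 7.5% → £4.51125
Dresser £190.57: household furniture, under £200.00 → 1.75% → £3.334975
Wooden train set £69.01: toys and games → 3.5% → £2.41535
Unrounded tax sum = £28.16505 → £28.17

£28.17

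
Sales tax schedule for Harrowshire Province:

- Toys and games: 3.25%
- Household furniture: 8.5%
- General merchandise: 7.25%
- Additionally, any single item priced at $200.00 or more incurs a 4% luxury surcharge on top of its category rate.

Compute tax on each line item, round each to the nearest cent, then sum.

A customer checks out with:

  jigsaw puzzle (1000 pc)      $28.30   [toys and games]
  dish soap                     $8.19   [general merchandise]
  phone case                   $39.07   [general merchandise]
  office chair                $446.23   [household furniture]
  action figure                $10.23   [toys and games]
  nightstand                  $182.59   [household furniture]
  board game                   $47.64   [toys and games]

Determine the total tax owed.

Jigsaw puzzle (1000 pc) $28.30: toys and games → 3.25% → $0.92
Dish soap $8.19: general merchandise → 7.25% → $0.59
Phone case $39.07: general merchandise → 7.25% → $2.83
Office chair $446.23: household furniture → 8.5% + 4% surcharge = 12.5% → $55.78
Action figure $10.23: toys and games → 3.25% → $0.33
Nightstand $182.59: household furniture → 8.5% → $15.52
Board game $47.64: toys and games → 3.25% → $1.55
Total tax = $0.92 + $0.59 + $2.83 + $55.78 + $0.33 + $15.52 + $1.55 = $77.52

$77.52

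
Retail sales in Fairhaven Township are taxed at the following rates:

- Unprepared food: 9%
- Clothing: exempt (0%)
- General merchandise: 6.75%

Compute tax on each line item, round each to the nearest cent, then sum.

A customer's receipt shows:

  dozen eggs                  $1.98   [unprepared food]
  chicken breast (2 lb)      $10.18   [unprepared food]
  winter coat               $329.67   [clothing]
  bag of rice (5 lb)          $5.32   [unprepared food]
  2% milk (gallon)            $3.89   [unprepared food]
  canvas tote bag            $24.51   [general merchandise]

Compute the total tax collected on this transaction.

Dozen eggs $1.98: unprepared food → 9% → $0.18
Chicken breast (2 lb) $10.18: unprepared food → 9% → $0.92
Winter coat $329.67: clothing → 0% → $0.00
Bag of rice (5 lb) $5.32: unprepared food → 9% → $0.48
2% milk (gallon) $3.89: unprepared food → 9% → $0.35
Canvas tote bag $24.51: general merchandise → 6.75% → $1.65
Total tax = $0.18 + $0.92 + $0.48 + $0.35 + $1.65 = $3.58

$3.58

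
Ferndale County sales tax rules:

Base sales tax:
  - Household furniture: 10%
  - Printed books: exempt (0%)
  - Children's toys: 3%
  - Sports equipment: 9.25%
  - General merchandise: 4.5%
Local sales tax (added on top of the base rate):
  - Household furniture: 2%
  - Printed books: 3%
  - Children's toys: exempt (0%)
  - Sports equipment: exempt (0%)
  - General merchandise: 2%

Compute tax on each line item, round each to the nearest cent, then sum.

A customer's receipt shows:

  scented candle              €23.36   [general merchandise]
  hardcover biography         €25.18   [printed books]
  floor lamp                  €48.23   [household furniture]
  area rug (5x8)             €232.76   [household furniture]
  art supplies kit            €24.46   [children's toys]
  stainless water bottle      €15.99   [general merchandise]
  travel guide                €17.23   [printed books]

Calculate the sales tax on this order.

€38.29

Scented candle €23.36: general merchandise → 4.5% + 2% local = 6.5% → €1.52
Hardcover biography €25.18: printed books → 0% + 3% local = 3% → €0.76
Floor lamp €48.23: household furniture → 10% + 2% local = 12% → €5.79
Area rug (5x8) €232.76: household furniture → 10% + 2% local = 12% → €27.93
Art supplies kit €24.46: children's toys → 3% + 0% local = 3% → €0.73
Stainless water bottle €15.99: general merchandise → 4.5% + 2% local = 6.5% → €1.04
Travel guide €17.23: printed books → 0% + 3% local = 3% → €0.52
Total tax = €1.52 + €0.76 + €5.79 + €27.93 + €0.73 + €1.04 + €0.52 = €38.29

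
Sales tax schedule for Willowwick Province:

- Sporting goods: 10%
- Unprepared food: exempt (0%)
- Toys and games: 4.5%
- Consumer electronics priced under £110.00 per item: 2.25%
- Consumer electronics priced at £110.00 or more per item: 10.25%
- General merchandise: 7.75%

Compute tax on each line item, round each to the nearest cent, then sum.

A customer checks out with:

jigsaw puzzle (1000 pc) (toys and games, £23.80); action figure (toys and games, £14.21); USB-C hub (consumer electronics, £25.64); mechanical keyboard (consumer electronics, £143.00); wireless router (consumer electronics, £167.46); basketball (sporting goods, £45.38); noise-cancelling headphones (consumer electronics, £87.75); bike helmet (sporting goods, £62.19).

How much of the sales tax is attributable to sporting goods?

Basketball £45.38: sporting goods → 10% → £4.54
Bike helmet £62.19: sporting goods → 10% → £6.22
Tax on sporting goods = £4.54 + £6.22 = £10.76

£10.76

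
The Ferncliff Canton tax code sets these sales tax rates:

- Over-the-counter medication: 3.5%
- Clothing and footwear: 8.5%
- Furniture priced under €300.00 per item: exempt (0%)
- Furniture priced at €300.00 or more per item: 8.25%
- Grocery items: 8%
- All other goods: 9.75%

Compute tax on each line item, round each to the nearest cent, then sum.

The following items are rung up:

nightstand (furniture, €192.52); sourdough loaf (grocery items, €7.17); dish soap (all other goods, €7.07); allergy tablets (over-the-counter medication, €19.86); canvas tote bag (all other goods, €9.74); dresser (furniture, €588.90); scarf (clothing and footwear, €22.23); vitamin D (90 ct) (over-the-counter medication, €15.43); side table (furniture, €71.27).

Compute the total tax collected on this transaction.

Nightstand €192.52: furniture, under €300.00 → 0% → €0.00
Sourdough loaf €7.17: grocery items → 8% → €0.57
Dish soap €7.07: all other goods → 9.75% → €0.69
Allergy tablets €19.86: over-the-counter medication → 3.5% → €0.70
Canvas tote bag €9.74: all other goods → 9.75% → €0.95
Dresser €588.90: furniture, €300.00 or more → 8.25% → €48.58
Scarf €22.23: clothing and footwear → 8.5% → €1.89
Vitamin D (90 ct) €15.43: over-the-counter medication → 3.5% → €0.54
Side table €71.27: furniture, under €300.00 → 0% → €0.00
Total tax = €0.57 + €0.69 + €0.70 + €0.95 + €48.58 + €1.89 + €0.54 = €53.92

€53.92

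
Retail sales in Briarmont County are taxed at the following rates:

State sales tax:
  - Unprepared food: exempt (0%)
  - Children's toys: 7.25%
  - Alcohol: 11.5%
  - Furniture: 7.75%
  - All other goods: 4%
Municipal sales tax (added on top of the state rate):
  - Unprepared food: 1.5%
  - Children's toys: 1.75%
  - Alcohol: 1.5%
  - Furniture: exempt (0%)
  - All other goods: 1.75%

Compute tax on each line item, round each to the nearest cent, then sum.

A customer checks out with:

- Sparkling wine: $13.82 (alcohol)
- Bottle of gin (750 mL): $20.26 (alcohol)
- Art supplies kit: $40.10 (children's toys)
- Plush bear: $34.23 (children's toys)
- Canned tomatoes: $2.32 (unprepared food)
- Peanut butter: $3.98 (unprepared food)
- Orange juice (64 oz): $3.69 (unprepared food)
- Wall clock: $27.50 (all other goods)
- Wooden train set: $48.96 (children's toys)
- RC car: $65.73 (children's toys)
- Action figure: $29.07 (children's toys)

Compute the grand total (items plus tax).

$315.46

Sparkling wine $13.82: alcohol → 11.5% + 1.5% municipal = 13% → $1.80
Bottle of gin (750 mL) $20.26: alcohol → 11.5% + 1.5% municipal = 13% → $2.63
Art supplies kit $40.10: children's toys → 7.25% + 1.75% municipal = 9% → $3.61
Plush bear $34.23: children's toys → 7.25% + 1.75% municipal = 9% → $3.08
Canned tomatoes $2.32: unprepared food → 0% + 1.5% municipal = 1.5% → $0.03
Peanut butter $3.98: unprepared food → 0% + 1.5% municipal = 1.5% → $0.06
Orange juice (64 oz) $3.69: unprepared food → 0% + 1.5% municipal = 1.5% → $0.06
Wall clock $27.50: all other goods → 4% + 1.75% municipal = 5.75% → $1.58
Wooden train set $48.96: children's toys → 7.25% + 1.75% municipal = 9% → $4.41
RC car $65.73: children's toys → 7.25% + 1.75% municipal = 9% → $5.92
Action figure $29.07: children's toys → 7.25% + 1.75% municipal = 9% → $2.62
Subtotal = $289.66; tax = $25.80; total due = $315.46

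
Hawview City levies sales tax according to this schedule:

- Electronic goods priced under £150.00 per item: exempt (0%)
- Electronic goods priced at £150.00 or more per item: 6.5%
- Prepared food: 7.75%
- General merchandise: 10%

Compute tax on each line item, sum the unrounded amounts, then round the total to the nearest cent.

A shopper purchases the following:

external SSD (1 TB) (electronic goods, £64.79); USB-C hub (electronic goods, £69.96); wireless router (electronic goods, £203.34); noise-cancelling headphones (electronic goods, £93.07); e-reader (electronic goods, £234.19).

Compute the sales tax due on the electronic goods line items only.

£28.44

External SSD (1 TB) £64.79: electronic goods, under £150.00 → 0% → £0.00
USB-C hub £69.96: electronic goods, under £150.00 → 0% → £0.00
Wireless router £203.34: electronic goods, £150.00 or more → 6.5% → £13.2171
Noise-cancelling headphones £93.07: electronic goods, under £150.00 → 0% → £0.00
E-reader £234.19: electronic goods, £150.00 or more → 6.5% → £15.22235
Tax on electronic goods: unrounded sum = £28.43945 → £28.44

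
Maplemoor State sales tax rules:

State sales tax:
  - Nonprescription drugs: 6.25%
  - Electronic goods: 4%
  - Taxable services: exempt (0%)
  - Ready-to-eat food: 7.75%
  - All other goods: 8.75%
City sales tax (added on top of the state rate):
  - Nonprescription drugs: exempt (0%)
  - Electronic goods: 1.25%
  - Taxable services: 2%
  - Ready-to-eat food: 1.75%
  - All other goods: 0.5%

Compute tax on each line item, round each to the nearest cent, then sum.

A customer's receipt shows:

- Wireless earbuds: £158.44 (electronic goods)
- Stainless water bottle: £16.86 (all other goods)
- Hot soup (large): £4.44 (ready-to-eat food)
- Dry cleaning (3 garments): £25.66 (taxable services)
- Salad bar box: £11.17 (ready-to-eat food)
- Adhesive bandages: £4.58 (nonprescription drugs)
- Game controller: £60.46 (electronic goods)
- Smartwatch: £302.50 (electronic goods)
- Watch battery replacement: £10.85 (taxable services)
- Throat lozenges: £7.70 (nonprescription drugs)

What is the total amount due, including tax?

Wireless earbuds £158.44: electronic goods → 4% + 1.25% city = 5.25% → £8.32
Stainless water bottle £16.86: all other goods → 8.75% + 0.5% city = 9.25% → £1.56
Hot soup (large) £4.44: ready-to-eat food → 7.75% + 1.75% city = 9.5% → £0.42
Dry cleaning (3 garments) £25.66: taxable services → 0% + 2% city = 2% → £0.51
Salad bar box £11.17: ready-to-eat food → 7.75% + 1.75% city = 9.5% → £1.06
Adhesive bandages £4.58: nonprescription drugs → 6.25% + 0% city = 6.25% → £0.29
Game controller £60.46: electronic goods → 4% + 1.25% city = 5.25% → £3.17
Smartwatch £302.50: electronic goods → 4% + 1.25% city = 5.25% → £15.88
Watch battery replacement £10.85: taxable services → 0% + 2% city = 2% → £0.22
Throat lozenges £7.70: nonprescription drugs → 6.25% + 0% city = 6.25% → £0.48
Subtotal = £602.66; tax = £31.91; total due = £634.57

£634.57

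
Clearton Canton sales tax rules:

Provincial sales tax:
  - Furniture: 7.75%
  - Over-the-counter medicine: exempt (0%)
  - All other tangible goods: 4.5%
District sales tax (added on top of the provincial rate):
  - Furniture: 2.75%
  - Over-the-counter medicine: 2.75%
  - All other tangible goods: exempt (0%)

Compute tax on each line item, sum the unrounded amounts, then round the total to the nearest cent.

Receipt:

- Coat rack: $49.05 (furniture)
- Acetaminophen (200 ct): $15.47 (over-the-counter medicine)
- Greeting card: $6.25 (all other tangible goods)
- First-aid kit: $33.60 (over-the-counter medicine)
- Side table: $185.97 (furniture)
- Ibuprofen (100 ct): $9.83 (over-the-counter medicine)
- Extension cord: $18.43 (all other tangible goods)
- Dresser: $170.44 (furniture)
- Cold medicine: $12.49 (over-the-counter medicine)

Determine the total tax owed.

$45.65

Coat rack $49.05: furniture → 7.75% + 2.75% district = 10.5% → $5.15025
Acetaminophen (200 ct) $15.47: over-the-counter medicine → 0% + 2.75% district = 2.75% → $0.425425
Greeting card $6.25: all other tangible goods → 4.5% + 0% district = 4.5% → $0.28125
First-aid kit $33.60: over-the-counter medicine → 0% + 2.75% district = 2.75% → $0.924
Side table $185.97: furniture → 7.75% + 2.75% district = 10.5% → $19.52685
Ibuprofen (100 ct) $9.83: over-the-counter medicine → 0% + 2.75% district = 2.75% → $0.270325
Extension cord $18.43: all other tangible goods → 4.5% + 0% district = 4.5% → $0.82935
Dresser $170.44: furniture → 7.75% + 2.75% district = 10.5% → $17.8962
Cold medicine $12.49: over-the-counter medicine → 0% + 2.75% district = 2.75% → $0.343475
Unrounded tax sum = $45.647125 → $45.65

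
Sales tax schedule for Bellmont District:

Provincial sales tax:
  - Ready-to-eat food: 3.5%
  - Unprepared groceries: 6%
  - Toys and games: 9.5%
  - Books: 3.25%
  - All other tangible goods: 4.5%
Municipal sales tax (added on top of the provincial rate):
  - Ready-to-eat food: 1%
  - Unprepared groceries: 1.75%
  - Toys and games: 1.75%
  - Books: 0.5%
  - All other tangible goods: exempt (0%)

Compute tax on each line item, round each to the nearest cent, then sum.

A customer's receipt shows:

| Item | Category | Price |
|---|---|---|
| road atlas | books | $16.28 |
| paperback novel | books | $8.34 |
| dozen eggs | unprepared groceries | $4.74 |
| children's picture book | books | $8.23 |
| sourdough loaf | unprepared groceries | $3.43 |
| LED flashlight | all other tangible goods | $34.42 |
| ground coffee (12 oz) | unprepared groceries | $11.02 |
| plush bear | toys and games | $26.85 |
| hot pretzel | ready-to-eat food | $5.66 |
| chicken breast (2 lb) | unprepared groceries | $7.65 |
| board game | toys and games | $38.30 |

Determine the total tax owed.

Road atlas $16.28: books → 3.25% + 0.5% municipal = 3.75% → $0.61
Paperback novel $8.34: books → 3.25% + 0.5% municipal = 3.75% → $0.31
Dozen eggs $4.74: unprepared groceries → 6% + 1.75% municipal = 7.75% → $0.37
Children's picture book $8.23: books → 3.25% + 0.5% municipal = 3.75% → $0.31
Sourdough loaf $3.43: unprepared groceries → 6% + 1.75% municipal = 7.75% → $0.27
LED flashlight $34.42: all other tangible goods → 4.5% + 0% municipal = 4.5% → $1.55
Ground coffee (12 oz) $11.02: unprepared groceries → 6% + 1.75% municipal = 7.75% → $0.85
Plush bear $26.85: toys and games → 9.5% + 1.75% municipal = 11.25% → $3.02
Hot pretzel $5.66: ready-to-eat food → 3.5% + 1% municipal = 4.5% → $0.25
Chicken breast (2 lb) $7.65: unprepared groceries → 6% + 1.75% municipal = 7.75% → $0.59
Board game $38.30: toys and games → 9.5% + 1.75% municipal = 11.25% → $4.31
Total tax = $0.61 + $0.31 + $0.37 + $0.31 + $0.27 + $1.55 + $0.85 + $3.02 + $0.25 + $0.59 + $4.31 = $12.44

$12.44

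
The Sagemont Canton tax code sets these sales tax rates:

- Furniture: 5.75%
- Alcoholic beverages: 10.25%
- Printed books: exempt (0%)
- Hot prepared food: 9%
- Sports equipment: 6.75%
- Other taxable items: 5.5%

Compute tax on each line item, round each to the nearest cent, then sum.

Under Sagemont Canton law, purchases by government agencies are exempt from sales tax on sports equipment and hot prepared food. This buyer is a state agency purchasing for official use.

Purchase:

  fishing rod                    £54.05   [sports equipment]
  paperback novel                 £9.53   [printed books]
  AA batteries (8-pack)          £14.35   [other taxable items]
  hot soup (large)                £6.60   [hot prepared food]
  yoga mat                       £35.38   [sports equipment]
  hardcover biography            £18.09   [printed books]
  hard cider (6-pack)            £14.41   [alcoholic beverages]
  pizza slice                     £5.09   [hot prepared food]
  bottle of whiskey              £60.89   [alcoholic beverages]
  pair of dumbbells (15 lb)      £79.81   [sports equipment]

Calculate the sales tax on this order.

£8.51

Fishing rod £54.05: sports equipment, buyer-exempt → 0% → £0.00
Paperback novel £9.53: printed books → 0% → £0.00
AA batteries (8-pack) £14.35: other taxable items → 5.5% → £0.79
Hot soup (large) £6.60: hot prepared food, buyer-exempt → 0% → £0.00
Yoga mat £35.38: sports equipment, buyer-exempt → 0% → £0.00
Hardcover biography £18.09: printed books → 0% → £0.00
Hard cider (6-pack) £14.41: alcoholic beverages → 10.25% → £1.48
Pizza slice £5.09: hot prepared food, buyer-exempt → 0% → £0.00
Bottle of whiskey £60.89: alcoholic beverages → 10.25% → £6.24
Pair of dumbbells (15 lb) £79.81: sports equipment, buyer-exempt → 0% → £0.00
Total tax = £0.79 + £1.48 + £6.24 = £8.51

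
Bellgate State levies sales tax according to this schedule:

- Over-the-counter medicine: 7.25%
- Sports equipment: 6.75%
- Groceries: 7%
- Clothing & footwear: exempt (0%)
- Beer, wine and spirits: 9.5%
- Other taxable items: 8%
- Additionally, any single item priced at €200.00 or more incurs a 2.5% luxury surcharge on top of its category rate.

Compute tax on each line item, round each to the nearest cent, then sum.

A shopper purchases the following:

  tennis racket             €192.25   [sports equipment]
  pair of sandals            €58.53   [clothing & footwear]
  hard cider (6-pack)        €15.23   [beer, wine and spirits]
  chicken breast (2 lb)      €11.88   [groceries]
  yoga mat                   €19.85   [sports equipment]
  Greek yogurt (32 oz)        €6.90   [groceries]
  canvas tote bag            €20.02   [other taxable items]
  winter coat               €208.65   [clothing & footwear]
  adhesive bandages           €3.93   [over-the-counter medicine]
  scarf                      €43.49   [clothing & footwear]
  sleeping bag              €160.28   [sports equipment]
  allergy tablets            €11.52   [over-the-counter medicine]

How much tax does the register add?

Tennis racket €192.25: sports equipment → 6.75% → €12.98
Pair of sandals €58.53: clothing & footwear → 0% → €0.00
Hard cider (6-pack) €15.23: beer, wine and spirits → 9.5% → €1.45
Chicken breast (2 lb) €11.88: groceries → 7% → €0.83
Yoga mat €19.85: sports equipment → 6.75% → €1.34
Greek yogurt (32 oz) €6.90: groceries → 7% → €0.48
Canvas tote bag €20.02: other taxable items → 8% → €1.60
Winter coat €208.65: clothing & footwear → 0% + 2.5% surcharge = 2.5% → €5.22
Adhesive bandages €3.93: over-the-counter medicine → 7.25% → €0.28
Scarf €43.49: clothing & footwear → 0% → €0.00
Sleeping bag €160.28: sports equipment → 6.75% → €10.82
Allergy tablets €11.52: over-the-counter medicine → 7.25% → €0.84
Total tax = €12.98 + €1.45 + €0.83 + €1.34 + €0.48 + €1.60 + €5.22 + €0.28 + €10.82 + €0.84 = €35.84

€35.84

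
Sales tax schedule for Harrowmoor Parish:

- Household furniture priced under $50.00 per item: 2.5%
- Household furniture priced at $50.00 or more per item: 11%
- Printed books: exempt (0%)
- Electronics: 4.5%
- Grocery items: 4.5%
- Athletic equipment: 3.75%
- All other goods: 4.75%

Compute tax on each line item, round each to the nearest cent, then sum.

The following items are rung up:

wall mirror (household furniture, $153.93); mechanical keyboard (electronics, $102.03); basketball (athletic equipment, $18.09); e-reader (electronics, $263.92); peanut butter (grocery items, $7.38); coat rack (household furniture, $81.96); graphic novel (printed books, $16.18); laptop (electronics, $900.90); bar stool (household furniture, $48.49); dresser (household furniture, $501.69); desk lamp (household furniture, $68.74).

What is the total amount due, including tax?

Wall mirror $153.93: household furniture, $50.00 or more → 11% → $16.93
Mechanical keyboard $102.03: electronics → 4.5% → $4.59
Basketball $18.09: athletic equipment → 3.75% → $0.68
E-reader $263.92: electronics → 4.5% → $11.88
Peanut butter $7.38: grocery items → 4.5% → $0.33
Coat rack $81.96: household furniture, $50.00 or more → 11% → $9.02
Graphic novel $16.18: printed books → 0% → $0.00
Laptop $900.90: electronics → 4.5% → $40.54
Bar stool $48.49: household furniture, under $50.00 → 2.5% → $1.21
Dresser $501.69: household furniture, $50.00 or more → 11% → $55.19
Desk lamp $68.74: household furniture, $50.00 or more → 11% → $7.56
Subtotal = $2163.31; tax = $147.93; total due = $2311.24

$2311.24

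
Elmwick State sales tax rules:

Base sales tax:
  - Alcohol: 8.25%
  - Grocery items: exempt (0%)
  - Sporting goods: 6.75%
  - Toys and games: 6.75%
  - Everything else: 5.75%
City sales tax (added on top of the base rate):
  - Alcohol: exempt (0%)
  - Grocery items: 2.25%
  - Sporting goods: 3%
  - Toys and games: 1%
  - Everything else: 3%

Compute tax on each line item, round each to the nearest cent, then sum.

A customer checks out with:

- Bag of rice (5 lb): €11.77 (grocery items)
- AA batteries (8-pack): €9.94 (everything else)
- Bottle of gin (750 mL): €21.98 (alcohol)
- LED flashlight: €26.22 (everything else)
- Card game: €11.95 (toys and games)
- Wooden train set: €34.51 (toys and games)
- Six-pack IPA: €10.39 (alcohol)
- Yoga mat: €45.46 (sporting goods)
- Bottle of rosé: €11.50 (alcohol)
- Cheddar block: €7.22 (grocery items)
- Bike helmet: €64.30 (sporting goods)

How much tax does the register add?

€21.50

Bag of rice (5 lb) €11.77: grocery items → 0% + 2.25% city = 2.25% → €0.26
AA batteries (8-pack) €9.94: everything else → 5.75% + 3% city = 8.75% → €0.87
Bottle of gin (750 mL) €21.98: alcohol → 8.25% + 0% city = 8.25% → €1.81
LED flashlight €26.22: everything else → 5.75% + 3% city = 8.75% → €2.29
Card game €11.95: toys and games → 6.75% + 1% city = 7.75% → €0.93
Wooden train set €34.51: toys and games → 6.75% + 1% city = 7.75% → €2.67
Six-pack IPA €10.39: alcohol → 8.25% + 0% city = 8.25% → €0.86
Yoga mat €45.46: sporting goods → 6.75% + 3% city = 9.75% → €4.43
Bottle of rosé €11.50: alcohol → 8.25% + 0% city = 8.25% → €0.95
Cheddar block €7.22: grocery items → 0% + 2.25% city = 2.25% → €0.16
Bike helmet €64.30: sporting goods → 6.75% + 3% city = 9.75% → €6.27
Total tax = €0.26 + €0.87 + €1.81 + €2.29 + €0.93 + €2.67 + €0.86 + €4.43 + €0.95 + €0.16 + €6.27 = €21.50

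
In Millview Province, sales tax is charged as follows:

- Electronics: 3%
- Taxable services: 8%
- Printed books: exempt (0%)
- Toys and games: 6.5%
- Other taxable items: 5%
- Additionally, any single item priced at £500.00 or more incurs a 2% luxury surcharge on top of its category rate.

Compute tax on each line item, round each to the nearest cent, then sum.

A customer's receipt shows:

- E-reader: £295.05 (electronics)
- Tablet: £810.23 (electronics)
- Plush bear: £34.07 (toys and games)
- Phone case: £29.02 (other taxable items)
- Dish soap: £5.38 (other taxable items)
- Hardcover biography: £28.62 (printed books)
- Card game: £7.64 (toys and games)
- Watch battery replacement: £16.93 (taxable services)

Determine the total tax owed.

£55.14

E-reader £295.05: electronics → 3% → £8.85
Tablet £810.23: electronics → 3% + 2% surcharge = 5% → £40.51
Plush bear £34.07: toys and games → 6.5% → £2.21
Phone case £29.02: other taxable items → 5% → £1.45
Dish soap £5.38: other taxable items → 5% → £0.27
Hardcover biography £28.62: printed books → 0% → £0.00
Card game £7.64: toys and games → 6.5% → £0.50
Watch battery replacement £16.93: taxable services → 8% → £1.35
Total tax = £8.85 + £40.51 + £2.21 + £1.45 + £0.27 + £0.50 + £1.35 = £55.14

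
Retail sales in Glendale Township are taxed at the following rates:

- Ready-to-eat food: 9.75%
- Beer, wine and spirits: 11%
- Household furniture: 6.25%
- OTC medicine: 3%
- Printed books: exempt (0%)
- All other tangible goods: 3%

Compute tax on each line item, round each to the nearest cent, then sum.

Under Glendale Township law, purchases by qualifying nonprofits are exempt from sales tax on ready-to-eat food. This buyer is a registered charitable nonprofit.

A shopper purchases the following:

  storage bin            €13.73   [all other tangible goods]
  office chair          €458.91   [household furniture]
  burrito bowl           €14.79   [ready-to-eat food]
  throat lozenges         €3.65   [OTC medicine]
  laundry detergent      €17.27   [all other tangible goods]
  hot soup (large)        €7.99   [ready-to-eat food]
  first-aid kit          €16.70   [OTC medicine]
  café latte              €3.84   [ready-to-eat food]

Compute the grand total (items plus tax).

Storage bin €13.73: all other tangible goods → 3% → €0.41
Office chair €458.91: household furniture → 6.25% → €28.68
Burrito bowl €14.79: ready-to-eat food, buyer-exempt → 0% → €0.00
Throat lozenges €3.65: OTC medicine → 3% → €0.11
Laundry detergent €17.27: all other tangible goods → 3% → €0.52
Hot soup (large) €7.99: ready-to-eat food, buyer-exempt → 0% → €0.00
First-aid kit €16.70: OTC medicine → 3% → €0.50
Café latte €3.84: ready-to-eat food, buyer-exempt → 0% → €0.00
Subtotal = €536.88; tax = €30.22; total due = €567.10

€567.10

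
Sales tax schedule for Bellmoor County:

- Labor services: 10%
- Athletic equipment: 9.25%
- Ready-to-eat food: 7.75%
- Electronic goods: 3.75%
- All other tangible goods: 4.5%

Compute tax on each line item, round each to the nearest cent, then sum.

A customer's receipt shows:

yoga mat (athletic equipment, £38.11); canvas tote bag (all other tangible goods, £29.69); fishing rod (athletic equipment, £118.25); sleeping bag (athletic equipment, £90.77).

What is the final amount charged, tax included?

Yoga mat £38.11: athletic equipment → 9.25% → £3.53
Canvas tote bag £29.69: all other tangible goods → 4.5% → £1.34
Fishing rod £118.25: athletic equipment → 9.25% → £10.94
Sleeping bag £90.77: athletic equipment → 9.25% → £8.40
Subtotal = £276.82; tax = £24.21; total due = £301.03

£301.03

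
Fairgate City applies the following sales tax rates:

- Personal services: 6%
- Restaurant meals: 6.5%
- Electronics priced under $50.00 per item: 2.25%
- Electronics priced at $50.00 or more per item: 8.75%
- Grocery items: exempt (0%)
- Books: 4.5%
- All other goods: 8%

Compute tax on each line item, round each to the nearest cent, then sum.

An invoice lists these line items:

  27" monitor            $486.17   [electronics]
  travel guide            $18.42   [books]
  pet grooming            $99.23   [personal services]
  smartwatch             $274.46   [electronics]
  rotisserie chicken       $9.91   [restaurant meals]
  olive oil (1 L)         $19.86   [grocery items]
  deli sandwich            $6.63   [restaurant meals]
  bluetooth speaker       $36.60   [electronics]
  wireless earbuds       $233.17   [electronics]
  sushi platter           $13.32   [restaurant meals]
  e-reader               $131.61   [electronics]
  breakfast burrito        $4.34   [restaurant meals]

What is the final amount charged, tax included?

$1442.02

27" monitor $486.17: electronics, $50.00 or more → 8.75% → $42.54
Travel guide $18.42: books → 4.5% → $0.83
Pet grooming $99.23: personal services → 6% → $5.95
Smartwatch $274.46: electronics, $50.00 or more → 8.75% → $24.02
Rotisserie chicken $9.91: restaurant meals → 6.5% → $0.64
Olive oil (1 L) $19.86: grocery items → 0% → $0.00
Deli sandwich $6.63: restaurant meals → 6.5% → $0.43
Bluetooth speaker $36.60: electronics, under $50.00 → 2.25% → $0.82
Wireless earbuds $233.17: electronics, $50.00 or more → 8.75% → $20.40
Sushi platter $13.32: restaurant meals → 6.5% → $0.87
E-reader $131.61: electronics, $50.00 or more → 8.75% → $11.52
Breakfast burrito $4.34: restaurant meals → 6.5% → $0.28
Subtotal = $1333.72; tax = $108.30; total due = $1442.02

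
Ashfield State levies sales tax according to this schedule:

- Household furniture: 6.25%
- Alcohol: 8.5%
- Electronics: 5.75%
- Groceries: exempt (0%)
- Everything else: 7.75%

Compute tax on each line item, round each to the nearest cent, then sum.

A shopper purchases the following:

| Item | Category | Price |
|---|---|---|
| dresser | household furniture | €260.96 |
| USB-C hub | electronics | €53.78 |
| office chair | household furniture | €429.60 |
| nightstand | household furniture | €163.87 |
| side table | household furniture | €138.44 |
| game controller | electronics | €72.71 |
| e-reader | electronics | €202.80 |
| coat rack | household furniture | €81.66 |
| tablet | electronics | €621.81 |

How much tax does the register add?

€121.83

Dresser €260.96: household furniture → 6.25% → €16.31
USB-C hub €53.78: electronics → 5.75% → €3.09
Office chair €429.60: household furniture → 6.25% → €26.85
Nightstand €163.87: household furniture → 6.25% → €10.24
Side table €138.44: household furniture → 6.25% → €8.65
Game controller €72.71: electronics → 5.75% → €4.18
E-reader €202.80: electronics → 5.75% → €11.66
Coat rack €81.66: household furniture → 6.25% → €5.10
Tablet €621.81: electronics → 5.75% → €35.75
Total tax = €16.31 + €3.09 + €26.85 + €10.24 + €8.65 + €4.18 + €11.66 + €5.10 + €35.75 = €121.83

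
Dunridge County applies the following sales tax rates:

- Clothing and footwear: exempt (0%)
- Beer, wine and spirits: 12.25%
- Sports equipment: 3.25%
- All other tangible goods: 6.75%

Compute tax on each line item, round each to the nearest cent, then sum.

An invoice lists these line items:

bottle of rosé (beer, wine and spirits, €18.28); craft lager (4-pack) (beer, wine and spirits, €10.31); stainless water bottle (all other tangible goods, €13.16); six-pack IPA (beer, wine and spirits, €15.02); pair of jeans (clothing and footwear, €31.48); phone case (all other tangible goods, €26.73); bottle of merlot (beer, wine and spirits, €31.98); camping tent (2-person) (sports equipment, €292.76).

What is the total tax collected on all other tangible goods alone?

Stainless water bottle €13.16: all other tangible goods → 6.75% → €0.89
Phone case €26.73: all other tangible goods → 6.75% → €1.80
Tax on all other tangible goods = €0.89 + €1.80 = €2.69

€2.69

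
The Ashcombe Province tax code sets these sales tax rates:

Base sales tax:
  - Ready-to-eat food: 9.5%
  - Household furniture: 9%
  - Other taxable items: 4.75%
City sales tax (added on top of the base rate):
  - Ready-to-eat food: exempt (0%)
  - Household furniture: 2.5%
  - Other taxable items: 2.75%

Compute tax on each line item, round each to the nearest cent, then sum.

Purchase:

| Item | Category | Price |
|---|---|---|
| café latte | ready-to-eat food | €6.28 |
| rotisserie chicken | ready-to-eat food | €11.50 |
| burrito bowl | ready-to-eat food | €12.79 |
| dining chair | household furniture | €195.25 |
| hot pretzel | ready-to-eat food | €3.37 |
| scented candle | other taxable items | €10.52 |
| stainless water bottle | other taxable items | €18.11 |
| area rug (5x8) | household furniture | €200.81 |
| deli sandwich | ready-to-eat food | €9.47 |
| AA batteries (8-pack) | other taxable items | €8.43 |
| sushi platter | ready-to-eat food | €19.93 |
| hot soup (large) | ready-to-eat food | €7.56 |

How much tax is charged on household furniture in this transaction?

Dining chair €195.25: household furniture → 9% + 2.5% city = 11.5% → €22.45
Area rug (5x8) €200.81: household furniture → 9% + 2.5% city = 11.5% → €23.09
Tax on household furniture = €22.45 + €23.09 = €45.54

€45.54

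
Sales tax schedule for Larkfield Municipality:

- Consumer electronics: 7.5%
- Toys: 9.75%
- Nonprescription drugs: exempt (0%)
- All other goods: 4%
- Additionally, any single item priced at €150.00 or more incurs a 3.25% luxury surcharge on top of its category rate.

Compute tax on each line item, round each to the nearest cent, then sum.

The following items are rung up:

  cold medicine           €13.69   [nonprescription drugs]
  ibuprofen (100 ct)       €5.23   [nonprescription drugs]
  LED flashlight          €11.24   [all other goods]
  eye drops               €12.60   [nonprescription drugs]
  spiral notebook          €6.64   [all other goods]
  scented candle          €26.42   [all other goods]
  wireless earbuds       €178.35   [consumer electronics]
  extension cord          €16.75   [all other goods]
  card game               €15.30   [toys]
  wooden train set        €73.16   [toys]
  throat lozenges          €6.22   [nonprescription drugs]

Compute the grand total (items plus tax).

€395.84

Cold medicine €13.69: nonprescription drugs → 0% → €0.00
Ibuprofen (100 ct) €5.23: nonprescription drugs → 0% → €0.00
LED flashlight €11.24: all other goods → 4% → €0.45
Eye drops €12.60: nonprescription drugs → 0% → €0.00
Spiral notebook €6.64: all other goods → 4% → €0.27
Scented candle €26.42: all other goods → 4% → €1.06
Wireless earbuds €178.35: consumer electronics → 7.5% + 3.25% surcharge = 10.75% → €19.17
Extension cord €16.75: all other goods → 4% → €0.67
Card game €15.30: toys → 9.75% → €1.49
Wooden train set €73.16: toys → 9.75% → €7.13
Throat lozenges €6.22: nonprescription drugs → 0% → €0.00
Subtotal = €365.60; tax = €30.24; total due = €395.84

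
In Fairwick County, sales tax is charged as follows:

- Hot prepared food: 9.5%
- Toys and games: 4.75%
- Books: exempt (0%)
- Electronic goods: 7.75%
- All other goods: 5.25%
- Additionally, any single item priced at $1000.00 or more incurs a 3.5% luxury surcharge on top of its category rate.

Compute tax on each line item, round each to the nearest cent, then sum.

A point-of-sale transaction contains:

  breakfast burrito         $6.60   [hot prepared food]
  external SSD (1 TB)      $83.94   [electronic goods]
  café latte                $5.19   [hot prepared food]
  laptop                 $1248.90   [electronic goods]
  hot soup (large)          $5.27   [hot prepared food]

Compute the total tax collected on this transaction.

$148.63

Breakfast burrito $6.60: hot prepared food → 9.5% → $0.63
External SSD (1 TB) $83.94: electronic goods → 7.75% → $6.51
Café latte $5.19: hot prepared food → 9.5% → $0.49
Laptop $1248.90: electronic goods → 7.75% + 3.5% surcharge = 11.25% → $140.50
Hot soup (large) $5.27: hot prepared food → 9.5% → $0.50
Total tax = $0.63 + $6.51 + $0.49 + $140.50 + $0.50 = $148.63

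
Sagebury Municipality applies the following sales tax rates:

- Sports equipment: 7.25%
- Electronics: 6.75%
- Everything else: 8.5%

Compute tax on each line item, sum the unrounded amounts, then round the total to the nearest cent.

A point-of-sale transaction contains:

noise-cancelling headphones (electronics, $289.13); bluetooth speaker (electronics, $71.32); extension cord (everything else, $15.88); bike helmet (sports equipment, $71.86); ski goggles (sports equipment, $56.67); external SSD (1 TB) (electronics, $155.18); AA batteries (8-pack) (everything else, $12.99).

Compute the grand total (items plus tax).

$719.61

Noise-cancelling headphones $289.13: electronics → 6.75% → $19.516275
Bluetooth speaker $71.32: electronics → 6.75% → $4.8141
Extension cord $15.88: everything else → 8.5% → $1.3498
Bike helmet $71.86: sports equipment → 7.25% → $5.20985
Ski goggles $56.67: sports equipment → 7.25% → $4.108575
External SSD (1 TB) $155.18: electronics → 6.75% → $10.47465
AA batteries (8-pack) $12.99: everything else → 8.5% → $1.10415
Subtotal = $673.03; unrounded tax = $46.5774 → $46.58; total due = $719.61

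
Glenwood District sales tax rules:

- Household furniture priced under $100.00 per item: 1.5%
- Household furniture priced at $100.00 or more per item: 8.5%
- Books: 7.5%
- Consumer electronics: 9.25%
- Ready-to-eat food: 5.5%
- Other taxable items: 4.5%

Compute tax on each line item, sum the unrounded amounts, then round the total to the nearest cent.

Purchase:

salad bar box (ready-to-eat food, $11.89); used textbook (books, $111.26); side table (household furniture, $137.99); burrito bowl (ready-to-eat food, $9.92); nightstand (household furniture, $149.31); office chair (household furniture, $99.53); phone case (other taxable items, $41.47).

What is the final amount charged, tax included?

Salad bar box $11.89: ready-to-eat food → 5.5% → $0.65395
Used textbook $111.26: books → 7.5% → $8.3445
Side table $137.99: household furniture, $100.00 or more → 8.5% → $11.72915
Burrito bowl $9.92: ready-to-eat food → 5.5% → $0.5456
Nightstand $149.31: household furniture, $100.00 or more → 8.5% → $12.69135
Office chair $99.53: household furniture, under $100.00 → 1.5% → $1.49295
Phone case $41.47: other taxable items → 4.5% → $1.86615
Subtotal = $561.37; unrounded tax = $37.32365 → $37.32; total due = $598.69

$598.69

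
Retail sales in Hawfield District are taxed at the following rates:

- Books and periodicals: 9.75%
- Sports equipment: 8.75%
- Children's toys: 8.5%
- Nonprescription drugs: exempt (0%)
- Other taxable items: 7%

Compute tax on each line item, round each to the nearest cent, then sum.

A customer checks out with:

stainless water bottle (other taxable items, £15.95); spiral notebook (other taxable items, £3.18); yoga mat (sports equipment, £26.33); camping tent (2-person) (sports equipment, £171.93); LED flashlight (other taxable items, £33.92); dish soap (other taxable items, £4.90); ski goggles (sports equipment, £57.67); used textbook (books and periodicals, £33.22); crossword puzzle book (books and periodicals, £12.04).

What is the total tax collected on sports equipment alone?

£22.39

Yoga mat £26.33: sports equipment → 8.75% → £2.30
Camping tent (2-person) £171.93: sports equipment → 8.75% → £15.04
Ski goggles £57.67: sports equipment → 8.75% → £5.05
Tax on sports equipment = £2.30 + £15.04 + £5.05 = £22.39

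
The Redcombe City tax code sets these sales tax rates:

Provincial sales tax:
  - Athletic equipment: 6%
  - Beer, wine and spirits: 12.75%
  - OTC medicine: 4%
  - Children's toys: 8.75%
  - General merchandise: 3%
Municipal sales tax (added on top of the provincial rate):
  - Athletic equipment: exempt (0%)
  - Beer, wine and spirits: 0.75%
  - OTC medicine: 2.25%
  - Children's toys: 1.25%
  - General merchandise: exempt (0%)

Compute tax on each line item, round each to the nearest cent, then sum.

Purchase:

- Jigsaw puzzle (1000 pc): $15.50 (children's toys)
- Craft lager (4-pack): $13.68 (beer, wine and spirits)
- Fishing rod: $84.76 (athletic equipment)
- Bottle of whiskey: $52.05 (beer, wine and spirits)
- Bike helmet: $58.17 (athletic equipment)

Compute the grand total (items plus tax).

Jigsaw puzzle (1000 pc) $15.50: children's toys → 8.75% + 1.25% municipal = 10% → $1.55
Craft lager (4-pack) $13.68: beer, wine and spirits → 12.75% + 0.75% municipal = 13.5% → $1.85
Fishing rod $84.76: athletic equipment → 6% + 0% municipal = 6% → $5.09
Bottle of whiskey $52.05: beer, wine and spirits → 12.75% + 0.75% municipal = 13.5% → $7.03
Bike helmet $58.17: athletic equipment → 6% + 0% municipal = 6% → $3.49
Subtotal = $224.16; tax = $19.01; total due = $243.17

$243.17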